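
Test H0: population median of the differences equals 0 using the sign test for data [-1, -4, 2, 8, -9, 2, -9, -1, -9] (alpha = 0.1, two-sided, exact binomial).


Step 1: Discard zero differences. Original n = 9; n_eff = number of nonzero differences = 9.
Nonzero differences (with sign): -1, -4, +2, +8, -9, +2, -9, -1, -9
Step 2: Count signs: positive = 3, negative = 6.
Step 3: Under H0: P(positive) = 0.5, so the number of positives S ~ Bin(9, 0.5).
Step 4: Two-sided exact p-value = sum of Bin(9,0.5) probabilities at or below the observed probability = 0.507812.
Step 5: alpha = 0.1. fail to reject H0.

n_eff = 9, pos = 3, neg = 6, p = 0.507812, fail to reject H0.


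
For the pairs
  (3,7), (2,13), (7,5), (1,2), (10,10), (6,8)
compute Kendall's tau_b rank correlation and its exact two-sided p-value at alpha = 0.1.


Step 1: Enumerate the 15 unordered pairs (i,j) with i<j and classify each by sign(x_j-x_i) * sign(y_j-y_i).
  (1,2):dx=-1,dy=+6->D; (1,3):dx=+4,dy=-2->D; (1,4):dx=-2,dy=-5->C; (1,5):dx=+7,dy=+3->C
  (1,6):dx=+3,dy=+1->C; (2,3):dx=+5,dy=-8->D; (2,4):dx=-1,dy=-11->C; (2,5):dx=+8,dy=-3->D
  (2,6):dx=+4,dy=-5->D; (3,4):dx=-6,dy=-3->C; (3,5):dx=+3,dy=+5->C; (3,6):dx=-1,dy=+3->D
  (4,5):dx=+9,dy=+8->C; (4,6):dx=+5,dy=+6->C; (5,6):dx=-4,dy=-2->C
Step 2: C = 9, D = 6, total pairs = 15.
Step 3: tau = (C - D)/(n(n-1)/2) = (9 - 6)/15 = 0.200000.
Step 4: Exact two-sided p-value (enumerate n! = 720 permutations of y under H0): p = 0.719444.
Step 5: alpha = 0.1. fail to reject H0.

tau_b = 0.2000 (C=9, D=6), p = 0.719444, fail to reject H0.


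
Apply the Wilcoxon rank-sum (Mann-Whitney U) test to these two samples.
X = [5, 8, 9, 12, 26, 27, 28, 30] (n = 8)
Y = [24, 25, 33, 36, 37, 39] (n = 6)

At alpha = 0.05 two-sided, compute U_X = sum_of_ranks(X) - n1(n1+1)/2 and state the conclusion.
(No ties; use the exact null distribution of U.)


Step 1: Combine and sort all 14 observations; assign midranks.
sorted (value, group): (5,X), (8,X), (9,X), (12,X), (24,Y), (25,Y), (26,X), (27,X), (28,X), (30,X), (33,Y), (36,Y), (37,Y), (39,Y)
ranks: 5->1, 8->2, 9->3, 12->4, 24->5, 25->6, 26->7, 27->8, 28->9, 30->10, 33->11, 36->12, 37->13, 39->14
Step 2: Rank sum for X: R1 = 1 + 2 + 3 + 4 + 7 + 8 + 9 + 10 = 44.
Step 3: U_X = R1 - n1(n1+1)/2 = 44 - 8*9/2 = 44 - 36 = 8.
       U_Y = n1*n2 - U_X = 48 - 8 = 40.
Step 4: No ties, so the exact null distribution of U (based on enumerating the C(14,8) = 3003 equally likely rank assignments) gives the two-sided p-value.
Step 5: p-value = 0.042624; compare to alpha = 0.05. reject H0.

U_X = 8, p = 0.042624, reject H0 at alpha = 0.05.


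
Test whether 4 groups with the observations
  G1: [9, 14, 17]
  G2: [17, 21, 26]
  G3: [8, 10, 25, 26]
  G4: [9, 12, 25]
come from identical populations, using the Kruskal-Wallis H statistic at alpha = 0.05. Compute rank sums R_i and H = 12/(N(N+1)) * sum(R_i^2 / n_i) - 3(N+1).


Step 1: Combine all N = 13 observations and assign midranks.
sorted (value, group, rank): (8,G3,1), (9,G1,2.5), (9,G4,2.5), (10,G3,4), (12,G4,5), (14,G1,6), (17,G1,7.5), (17,G2,7.5), (21,G2,9), (25,G3,10.5), (25,G4,10.5), (26,G2,12.5), (26,G3,12.5)
Step 2: Sum ranks within each group.
R_1 = 16 (n_1 = 3)
R_2 = 29 (n_2 = 3)
R_3 = 28 (n_3 = 4)
R_4 = 18 (n_4 = 3)
Step 3: H = 12/(N(N+1)) * sum(R_i^2/n_i) - 3(N+1)
     = 12/(13*14) * (16^2/3 + 29^2/3 + 28^2/4 + 18^2/3) - 3*14
     = 0.065934 * 669.667 - 42
     = 2.153846.
Step 4: Ties present; correction factor C = 1 - 24/(13^3 - 13) = 0.989011. Corrected H = 2.153846 / 0.989011 = 2.177778.
Step 5: Under H0, H ~ chi^2(3); p-value = 0.536339.
Step 6: alpha = 0.05. fail to reject H0.

H = 2.1778, df = 3, p = 0.536339, fail to reject H0.


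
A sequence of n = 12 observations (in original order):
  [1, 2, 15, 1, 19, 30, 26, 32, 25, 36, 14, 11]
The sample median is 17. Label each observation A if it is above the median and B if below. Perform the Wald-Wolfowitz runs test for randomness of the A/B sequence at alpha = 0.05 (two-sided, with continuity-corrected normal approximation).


Step 1: Compute median = 17; label A = above, B = below.
Labels in order: BBBBAAAAAABB  (n_A = 6, n_B = 6)
Step 2: Count runs R = 3.
Step 3: Under H0 (random ordering), E[R] = 2*n_A*n_B/(n_A+n_B) + 1 = 2*6*6/12 + 1 = 7.0000.
        Var[R] = 2*n_A*n_B*(2*n_A*n_B - n_A - n_B) / ((n_A+n_B)^2 * (n_A+n_B-1)) = 4320/1584 = 2.7273.
        SD[R] = 1.6514.
Step 4: Continuity-corrected z = (R + 0.5 - E[R]) / SD[R] = (3 + 0.5 - 7.0000) / 1.6514 = -2.1194.
Step 5: Two-sided p-value via normal approximation = 2*(1 - Phi(|z|)) = 0.034060.
Step 6: alpha = 0.05. reject H0.

R = 3, z = -2.1194, p = 0.034060, reject H0.


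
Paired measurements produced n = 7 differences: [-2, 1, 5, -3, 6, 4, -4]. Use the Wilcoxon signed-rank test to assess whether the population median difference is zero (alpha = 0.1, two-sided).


Step 1: Drop any zero differences (none here) and take |d_i|.
|d| = [2, 1, 5, 3, 6, 4, 4]
Step 2: Midrank |d_i| (ties get averaged ranks).
ranks: |2|->2, |1|->1, |5|->6, |3|->3, |6|->7, |4|->4.5, |4|->4.5
Step 3: Attach original signs; sum ranks with positive sign and with negative sign.
W+ = 1 + 6 + 7 + 4.5 = 18.5
W- = 2 + 3 + 4.5 = 9.5
(Check: W+ + W- = 28 should equal n(n+1)/2 = 28.)
Step 4: Test statistic W = min(W+, W-) = 9.5.
Step 5: Ties in |d|, so use the tie-corrected normal approximation.
        E[W] = n(n+1)/4 = 7*8/4 = 14.
        Tie groups: |d|=4 (t=2); sum(t^3 - t) = 6.
        Var[W] = n(n+1)(2n+1)/24 - sum(t^3-t)/48 = 840/24 - 6/48 = 34.875.
        z = (W - E[W]) / sqrt(Var[W]) = (9.5 - 14) / 5.9055 = -0.7620.
        Two-sided p = 2*Phi(z) = 0.446060.
Step 6: alpha = 0.1. fail to reject H0.

W+ = 18.5, W- = 9.5, W = min = 9.5, p = 0.446060, fail to reject H0.


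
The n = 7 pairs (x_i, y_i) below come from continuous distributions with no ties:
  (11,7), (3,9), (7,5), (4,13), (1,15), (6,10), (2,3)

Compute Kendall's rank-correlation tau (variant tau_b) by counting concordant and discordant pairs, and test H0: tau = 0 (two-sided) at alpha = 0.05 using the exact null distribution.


Step 1: Enumerate the 21 unordered pairs (i,j) with i<j and classify each by sign(x_j-x_i) * sign(y_j-y_i).
  (1,2):dx=-8,dy=+2->D; (1,3):dx=-4,dy=-2->C; (1,4):dx=-7,dy=+6->D; (1,5):dx=-10,dy=+8->D
  (1,6):dx=-5,dy=+3->D; (1,7):dx=-9,dy=-4->C; (2,3):dx=+4,dy=-4->D; (2,4):dx=+1,dy=+4->C
  (2,5):dx=-2,dy=+6->D; (2,6):dx=+3,dy=+1->C; (2,7):dx=-1,dy=-6->C; (3,4):dx=-3,dy=+8->D
  (3,5):dx=-6,dy=+10->D; (3,6):dx=-1,dy=+5->D; (3,7):dx=-5,dy=-2->C; (4,5):dx=-3,dy=+2->D
  (4,6):dx=+2,dy=-3->D; (4,7):dx=-2,dy=-10->C; (5,6):dx=+5,dy=-5->D; (5,7):dx=+1,dy=-12->D
  (6,7):dx=-4,dy=-7->C
Step 2: C = 8, D = 13, total pairs = 21.
Step 3: tau = (C - D)/(n(n-1)/2) = (8 - 13)/21 = -0.238095.
Step 4: Exact two-sided p-value (enumerate n! = 5040 permutations of y under H0): p = 0.561905.
Step 5: alpha = 0.05. fail to reject H0.

tau_b = -0.2381 (C=8, D=13), p = 0.561905, fail to reject H0.


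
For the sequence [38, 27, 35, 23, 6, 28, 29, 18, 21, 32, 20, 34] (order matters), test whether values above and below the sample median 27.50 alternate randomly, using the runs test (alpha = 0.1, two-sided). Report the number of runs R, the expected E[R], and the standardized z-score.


Step 1: Compute median = 27.50; label A = above, B = below.
Labels in order: ABABBAABBABA  (n_A = 6, n_B = 6)
Step 2: Count runs R = 9.
Step 3: Under H0 (random ordering), E[R] = 2*n_A*n_B/(n_A+n_B) + 1 = 2*6*6/12 + 1 = 7.0000.
        Var[R] = 2*n_A*n_B*(2*n_A*n_B - n_A - n_B) / ((n_A+n_B)^2 * (n_A+n_B-1)) = 4320/1584 = 2.7273.
        SD[R] = 1.6514.
Step 4: Continuity-corrected z = (R - 0.5 - E[R]) / SD[R] = (9 - 0.5 - 7.0000) / 1.6514 = 0.9083.
Step 5: Two-sided p-value via normal approximation = 2*(1 - Phi(|z|)) = 0.363722.
Step 6: alpha = 0.1. fail to reject H0.

R = 9, z = 0.9083, p = 0.363722, fail to reject H0.


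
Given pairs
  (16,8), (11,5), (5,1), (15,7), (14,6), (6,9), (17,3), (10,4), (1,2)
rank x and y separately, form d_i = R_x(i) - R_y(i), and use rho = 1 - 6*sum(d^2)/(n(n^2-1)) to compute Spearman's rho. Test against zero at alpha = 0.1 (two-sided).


Step 1: Rank x and y separately (midranks; no ties here).
rank(x): 16->8, 11->5, 5->2, 15->7, 14->6, 6->3, 17->9, 10->4, 1->1
rank(y): 8->8, 5->5, 1->1, 7->7, 6->6, 9->9, 3->3, 4->4, 2->2
Step 2: d_i = R_x(i) - R_y(i); compute d_i^2.
  (8-8)^2=0, (5-5)^2=0, (2-1)^2=1, (7-7)^2=0, (6-6)^2=0, (3-9)^2=36, (9-3)^2=36, (4-4)^2=0, (1-2)^2=1
sum(d^2) = 74.
Step 3: rho = 1 - 6*74 / (9*(9^2 - 1)) = 1 - 444/720 = 0.383333.
Step 4: Under H0, t = rho * sqrt((n-2)/(1-rho^2)) = 1.0981 ~ t(7).
Step 5: Two-sided p-value from the t-distribution with 7 df = 0.308495.
Step 6: alpha = 0.1. fail to reject H0.

rho = 0.3833, p = 0.308495, fail to reject H0 at alpha = 0.1.


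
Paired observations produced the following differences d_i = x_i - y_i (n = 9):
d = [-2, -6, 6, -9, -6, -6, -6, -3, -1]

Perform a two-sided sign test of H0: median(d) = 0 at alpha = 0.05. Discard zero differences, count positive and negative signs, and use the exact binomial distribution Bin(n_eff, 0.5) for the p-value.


Step 1: Discard zero differences. Original n = 9; n_eff = number of nonzero differences = 9.
Nonzero differences (with sign): -2, -6, +6, -9, -6, -6, -6, -3, -1
Step 2: Count signs: positive = 1, negative = 8.
Step 3: Under H0: P(positive) = 0.5, so the number of positives S ~ Bin(9, 0.5).
Step 4: Two-sided exact p-value = sum of Bin(9,0.5) probabilities at or below the observed probability = 0.039062.
Step 5: alpha = 0.05. reject H0.

n_eff = 9, pos = 1, neg = 8, p = 0.039062, reject H0.


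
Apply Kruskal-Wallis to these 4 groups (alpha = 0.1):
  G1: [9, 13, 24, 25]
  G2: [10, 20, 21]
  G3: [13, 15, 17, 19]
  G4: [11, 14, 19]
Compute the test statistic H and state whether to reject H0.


Step 1: Combine all N = 14 observations and assign midranks.
sorted (value, group, rank): (9,G1,1), (10,G2,2), (11,G4,3), (13,G1,4.5), (13,G3,4.5), (14,G4,6), (15,G3,7), (17,G3,8), (19,G3,9.5), (19,G4,9.5), (20,G2,11), (21,G2,12), (24,G1,13), (25,G1,14)
Step 2: Sum ranks within each group.
R_1 = 32.5 (n_1 = 4)
R_2 = 25 (n_2 = 3)
R_3 = 29 (n_3 = 4)
R_4 = 18.5 (n_4 = 3)
Step 3: H = 12/(N(N+1)) * sum(R_i^2/n_i) - 3(N+1)
     = 12/(14*15) * (32.5^2/4 + 25^2/3 + 29^2/4 + 18.5^2/3) - 3*15
     = 0.057143 * 796.729 - 45
     = 0.527381.
Step 4: Ties present; correction factor C = 1 - 12/(14^3 - 14) = 0.995604. Corrected H = 0.527381 / 0.995604 = 0.529709.
Step 5: Under H0, H ~ chi^2(3); p-value = 0.912318.
Step 6: alpha = 0.1. fail to reject H0.

H = 0.5297, df = 3, p = 0.912318, fail to reject H0.


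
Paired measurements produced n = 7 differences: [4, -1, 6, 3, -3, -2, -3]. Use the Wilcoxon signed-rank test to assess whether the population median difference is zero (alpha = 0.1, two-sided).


Step 1: Drop any zero differences (none here) and take |d_i|.
|d| = [4, 1, 6, 3, 3, 2, 3]
Step 2: Midrank |d_i| (ties get averaged ranks).
ranks: |4|->6, |1|->1, |6|->7, |3|->4, |3|->4, |2|->2, |3|->4
Step 3: Attach original signs; sum ranks with positive sign and with negative sign.
W+ = 6 + 7 + 4 = 17
W- = 1 + 4 + 2 + 4 = 11
(Check: W+ + W- = 28 should equal n(n+1)/2 = 28.)
Step 4: Test statistic W = min(W+, W-) = 11.
Step 5: Ties in |d|, so use the tie-corrected normal approximation.
        E[W] = n(n+1)/4 = 7*8/4 = 14.
        Tie groups: |d|=3 (t=3); sum(t^3 - t) = 24.
        Var[W] = n(n+1)(2n+1)/24 - sum(t^3-t)/48 = 840/24 - 24/48 = 34.5.
        z = (W - E[W]) / sqrt(Var[W]) = (11 - 14) / 5.8737 = -0.5108.
        Two-sided p = 2*Phi(z) = 0.609523.
Step 6: alpha = 0.1. fail to reject H0.

W+ = 17, W- = 11, W = min = 11, p = 0.609523, fail to reject H0.


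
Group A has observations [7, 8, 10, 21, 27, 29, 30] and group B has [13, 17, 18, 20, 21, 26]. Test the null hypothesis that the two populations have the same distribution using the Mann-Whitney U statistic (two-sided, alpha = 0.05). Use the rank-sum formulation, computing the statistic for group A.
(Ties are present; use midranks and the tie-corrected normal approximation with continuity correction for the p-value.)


Step 1: Combine and sort all 13 observations; assign midranks.
sorted (value, group): (7,X), (8,X), (10,X), (13,Y), (17,Y), (18,Y), (20,Y), (21,X), (21,Y), (26,Y), (27,X), (29,X), (30,X)
ranks: 7->1, 8->2, 10->3, 13->4, 17->5, 18->6, 20->7, 21->8.5, 21->8.5, 26->10, 27->11, 29->12, 30->13
Step 2: Rank sum for X: R1 = 1 + 2 + 3 + 8.5 + 11 + 12 + 13 = 50.5.
Step 3: U_X = R1 - n1(n1+1)/2 = 50.5 - 7*8/2 = 50.5 - 28 = 22.5.
       U_Y = n1*n2 - U_X = 42 - 22.5 = 19.5.
Step 4: Ties are present, so use the tie-corrected normal approximation (with continuity correction) for the p-value.
Step 5: p-value = 0.886248; compare to alpha = 0.05. fail to reject H0.

U_X = 22.5, p = 0.886248, fail to reject H0 at alpha = 0.05.


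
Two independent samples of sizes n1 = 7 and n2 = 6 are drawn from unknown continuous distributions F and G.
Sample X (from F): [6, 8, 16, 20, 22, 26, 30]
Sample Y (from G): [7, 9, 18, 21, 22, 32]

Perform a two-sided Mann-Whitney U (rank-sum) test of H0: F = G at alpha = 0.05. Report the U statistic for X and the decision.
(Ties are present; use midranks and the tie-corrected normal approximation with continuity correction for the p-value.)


Step 1: Combine and sort all 13 observations; assign midranks.
sorted (value, group): (6,X), (7,Y), (8,X), (9,Y), (16,X), (18,Y), (20,X), (21,Y), (22,X), (22,Y), (26,X), (30,X), (32,Y)
ranks: 6->1, 7->2, 8->3, 9->4, 16->5, 18->6, 20->7, 21->8, 22->9.5, 22->9.5, 26->11, 30->12, 32->13
Step 2: Rank sum for X: R1 = 1 + 3 + 5 + 7 + 9.5 + 11 + 12 = 48.5.
Step 3: U_X = R1 - n1(n1+1)/2 = 48.5 - 7*8/2 = 48.5 - 28 = 20.5.
       U_Y = n1*n2 - U_X = 42 - 20.5 = 21.5.
Step 4: Ties are present, so use the tie-corrected normal approximation (with continuity correction) for the p-value.
Step 5: p-value = 1.000000; compare to alpha = 0.05. fail to reject H0.

U_X = 20.5, p = 1.000000, fail to reject H0 at alpha = 0.05.


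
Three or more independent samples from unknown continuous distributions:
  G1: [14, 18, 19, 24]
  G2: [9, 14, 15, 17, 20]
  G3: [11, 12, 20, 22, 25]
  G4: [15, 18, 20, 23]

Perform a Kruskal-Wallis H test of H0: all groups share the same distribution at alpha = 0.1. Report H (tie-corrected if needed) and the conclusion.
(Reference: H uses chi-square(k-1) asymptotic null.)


Step 1: Combine all N = 18 observations and assign midranks.
sorted (value, group, rank): (9,G2,1), (11,G3,2), (12,G3,3), (14,G1,4.5), (14,G2,4.5), (15,G2,6.5), (15,G4,6.5), (17,G2,8), (18,G1,9.5), (18,G4,9.5), (19,G1,11), (20,G2,13), (20,G3,13), (20,G4,13), (22,G3,15), (23,G4,16), (24,G1,17), (25,G3,18)
Step 2: Sum ranks within each group.
R_1 = 42 (n_1 = 4)
R_2 = 33 (n_2 = 5)
R_3 = 51 (n_3 = 5)
R_4 = 45 (n_4 = 4)
Step 3: H = 12/(N(N+1)) * sum(R_i^2/n_i) - 3(N+1)
     = 12/(18*19) * (42^2/4 + 33^2/5 + 51^2/5 + 45^2/4) - 3*19
     = 0.035088 * 1685.25 - 57
     = 2.131579.
Step 4: Ties present; correction factor C = 1 - 42/(18^3 - 18) = 0.992776. Corrected H = 2.131579 / 0.992776 = 2.147089.
Step 5: Under H0, H ~ chi^2(3); p-value = 0.542445.
Step 6: alpha = 0.1. fail to reject H0.

H = 2.1471, df = 3, p = 0.542445, fail to reject H0.


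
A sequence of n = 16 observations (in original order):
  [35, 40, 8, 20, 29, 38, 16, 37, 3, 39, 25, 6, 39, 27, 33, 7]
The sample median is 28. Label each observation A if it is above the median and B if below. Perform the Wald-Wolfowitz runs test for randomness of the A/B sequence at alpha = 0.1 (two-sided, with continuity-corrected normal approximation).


Step 1: Compute median = 28; label A = above, B = below.
Labels in order: AABBAABABABBABAB  (n_A = 8, n_B = 8)
Step 2: Count runs R = 12.
Step 3: Under H0 (random ordering), E[R] = 2*n_A*n_B/(n_A+n_B) + 1 = 2*8*8/16 + 1 = 9.0000.
        Var[R] = 2*n_A*n_B*(2*n_A*n_B - n_A - n_B) / ((n_A+n_B)^2 * (n_A+n_B-1)) = 14336/3840 = 3.7333.
        SD[R] = 1.9322.
Step 4: Continuity-corrected z = (R - 0.5 - E[R]) / SD[R] = (12 - 0.5 - 9.0000) / 1.9322 = 1.2939.
Step 5: Two-sided p-value via normal approximation = 2*(1 - Phi(|z|)) = 0.195709.
Step 6: alpha = 0.1. fail to reject H0.

R = 12, z = 1.2939, p = 0.195709, fail to reject H0.


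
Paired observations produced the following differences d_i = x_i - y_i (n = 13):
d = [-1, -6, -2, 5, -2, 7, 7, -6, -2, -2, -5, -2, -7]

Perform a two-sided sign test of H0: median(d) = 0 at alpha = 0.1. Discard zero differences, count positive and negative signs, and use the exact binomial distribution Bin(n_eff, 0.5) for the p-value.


Step 1: Discard zero differences. Original n = 13; n_eff = number of nonzero differences = 13.
Nonzero differences (with sign): -1, -6, -2, +5, -2, +7, +7, -6, -2, -2, -5, -2, -7
Step 2: Count signs: positive = 3, negative = 10.
Step 3: Under H0: P(positive) = 0.5, so the number of positives S ~ Bin(13, 0.5).
Step 4: Two-sided exact p-value = sum of Bin(13,0.5) probabilities at or below the observed probability = 0.092285.
Step 5: alpha = 0.1. reject H0.

n_eff = 13, pos = 3, neg = 10, p = 0.092285, reject H0.


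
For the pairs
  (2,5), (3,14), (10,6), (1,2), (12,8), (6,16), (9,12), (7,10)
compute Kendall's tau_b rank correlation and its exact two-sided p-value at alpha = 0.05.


Step 1: Enumerate the 28 unordered pairs (i,j) with i<j and classify each by sign(x_j-x_i) * sign(y_j-y_i).
  (1,2):dx=+1,dy=+9->C; (1,3):dx=+8,dy=+1->C; (1,4):dx=-1,dy=-3->C; (1,5):dx=+10,dy=+3->C
  (1,6):dx=+4,dy=+11->C; (1,7):dx=+7,dy=+7->C; (1,8):dx=+5,dy=+5->C; (2,3):dx=+7,dy=-8->D
  (2,4):dx=-2,dy=-12->C; (2,5):dx=+9,dy=-6->D; (2,6):dx=+3,dy=+2->C; (2,7):dx=+6,dy=-2->D
  (2,8):dx=+4,dy=-4->D; (3,4):dx=-9,dy=-4->C; (3,5):dx=+2,dy=+2->C; (3,6):dx=-4,dy=+10->D
  (3,7):dx=-1,dy=+6->D; (3,8):dx=-3,dy=+4->D; (4,5):dx=+11,dy=+6->C; (4,6):dx=+5,dy=+14->C
  (4,7):dx=+8,dy=+10->C; (4,8):dx=+6,dy=+8->C; (5,6):dx=-6,dy=+8->D; (5,7):dx=-3,dy=+4->D
  (5,8):dx=-5,dy=+2->D; (6,7):dx=+3,dy=-4->D; (6,8):dx=+1,dy=-6->D; (7,8):dx=-2,dy=-2->C
Step 2: C = 16, D = 12, total pairs = 28.
Step 3: tau = (C - D)/(n(n-1)/2) = (16 - 12)/28 = 0.142857.
Step 4: Exact two-sided p-value (enumerate n! = 40320 permutations of y under H0): p = 0.719544.
Step 5: alpha = 0.05. fail to reject H0.

tau_b = 0.1429 (C=16, D=12), p = 0.719544, fail to reject H0.


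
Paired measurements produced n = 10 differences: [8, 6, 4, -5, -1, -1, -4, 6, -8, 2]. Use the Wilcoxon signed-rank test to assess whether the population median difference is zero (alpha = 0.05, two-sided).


Step 1: Drop any zero differences (none here) and take |d_i|.
|d| = [8, 6, 4, 5, 1, 1, 4, 6, 8, 2]
Step 2: Midrank |d_i| (ties get averaged ranks).
ranks: |8|->9.5, |6|->7.5, |4|->4.5, |5|->6, |1|->1.5, |1|->1.5, |4|->4.5, |6|->7.5, |8|->9.5, |2|->3
Step 3: Attach original signs; sum ranks with positive sign and with negative sign.
W+ = 9.5 + 7.5 + 4.5 + 7.5 + 3 = 32
W- = 6 + 1.5 + 1.5 + 4.5 + 9.5 = 23
(Check: W+ + W- = 55 should equal n(n+1)/2 = 55.)
Step 4: Test statistic W = min(W+, W-) = 23.
Step 5: Ties in |d|, so use the tie-corrected normal approximation.
        E[W] = n(n+1)/4 = 10*11/4 = 27.5.
        Tie groups: |d|=1 (t=2), |d|=4 (t=2), |d|=6 (t=2), |d|=8 (t=2); sum(t^3 - t) = 24.
        Var[W] = n(n+1)(2n+1)/24 - sum(t^3-t)/48 = 2310/24 - 24/48 = 95.75.
        z = (W - E[W]) / sqrt(Var[W]) = (23 - 27.5) / 9.7852 = -0.4599.
        Two-sided p = 2*Phi(z) = 0.645603.
Step 6: alpha = 0.05. fail to reject H0.

W+ = 32, W- = 23, W = min = 23, p = 0.645603, fail to reject H0.


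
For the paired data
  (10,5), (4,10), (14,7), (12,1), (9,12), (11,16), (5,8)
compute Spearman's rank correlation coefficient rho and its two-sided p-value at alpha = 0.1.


Step 1: Rank x and y separately (midranks; no ties here).
rank(x): 10->4, 4->1, 14->7, 12->6, 9->3, 11->5, 5->2
rank(y): 5->2, 10->5, 7->3, 1->1, 12->6, 16->7, 8->4
Step 2: d_i = R_x(i) - R_y(i); compute d_i^2.
  (4-2)^2=4, (1-5)^2=16, (7-3)^2=16, (6-1)^2=25, (3-6)^2=9, (5-7)^2=4, (2-4)^2=4
sum(d^2) = 78.
Step 3: rho = 1 - 6*78 / (7*(7^2 - 1)) = 1 - 468/336 = -0.392857.
Step 4: Under H0, t = rho * sqrt((n-2)/(1-rho^2)) = -0.9553 ~ t(5).
Step 5: Two-sided p-value from the t-distribution with 5 df = 0.383317.
Step 6: alpha = 0.1. fail to reject H0.

rho = -0.3929, p = 0.383317, fail to reject H0 at alpha = 0.1.


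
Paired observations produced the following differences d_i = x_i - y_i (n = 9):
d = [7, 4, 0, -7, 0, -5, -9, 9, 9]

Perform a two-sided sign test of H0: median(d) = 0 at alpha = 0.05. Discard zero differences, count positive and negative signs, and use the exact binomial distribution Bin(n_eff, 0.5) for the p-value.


Step 1: Discard zero differences. Original n = 9; n_eff = number of nonzero differences = 7.
Nonzero differences (with sign): +7, +4, -7, -5, -9, +9, +9
Step 2: Count signs: positive = 4, negative = 3.
Step 3: Under H0: P(positive) = 0.5, so the number of positives S ~ Bin(7, 0.5).
Step 4: Two-sided exact p-value = sum of Bin(7,0.5) probabilities at or below the observed probability = 1.000000.
Step 5: alpha = 0.05. fail to reject H0.

n_eff = 7, pos = 4, neg = 3, p = 1.000000, fail to reject H0.


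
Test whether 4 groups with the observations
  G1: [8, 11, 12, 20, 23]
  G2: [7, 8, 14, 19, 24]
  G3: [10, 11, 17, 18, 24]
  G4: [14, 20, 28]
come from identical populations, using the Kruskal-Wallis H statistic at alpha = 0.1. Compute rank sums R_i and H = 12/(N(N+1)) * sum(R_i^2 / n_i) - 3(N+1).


Step 1: Combine all N = 18 observations and assign midranks.
sorted (value, group, rank): (7,G2,1), (8,G1,2.5), (8,G2,2.5), (10,G3,4), (11,G1,5.5), (11,G3,5.5), (12,G1,7), (14,G2,8.5), (14,G4,8.5), (17,G3,10), (18,G3,11), (19,G2,12), (20,G1,13.5), (20,G4,13.5), (23,G1,15), (24,G2,16.5), (24,G3,16.5), (28,G4,18)
Step 2: Sum ranks within each group.
R_1 = 43.5 (n_1 = 5)
R_2 = 40.5 (n_2 = 5)
R_3 = 47 (n_3 = 5)
R_4 = 40 (n_4 = 3)
Step 3: H = 12/(N(N+1)) * sum(R_i^2/n_i) - 3(N+1)
     = 12/(18*19) * (43.5^2/5 + 40.5^2/5 + 47^2/5 + 40^2/3) - 3*19
     = 0.035088 * 1681.63 - 57
     = 2.004678.
Step 4: Ties present; correction factor C = 1 - 30/(18^3 - 18) = 0.994840. Corrected H = 2.004678 / 0.994840 = 2.015076.
Step 5: Under H0, H ~ chi^2(3); p-value = 0.569284.
Step 6: alpha = 0.1. fail to reject H0.

H = 2.0151, df = 3, p = 0.569284, fail to reject H0.


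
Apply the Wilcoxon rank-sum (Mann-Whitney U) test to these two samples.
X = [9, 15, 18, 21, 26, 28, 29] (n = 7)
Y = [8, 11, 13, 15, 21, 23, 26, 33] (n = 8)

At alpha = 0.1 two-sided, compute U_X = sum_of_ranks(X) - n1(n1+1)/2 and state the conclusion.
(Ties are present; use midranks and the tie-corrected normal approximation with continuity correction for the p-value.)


Step 1: Combine and sort all 15 observations; assign midranks.
sorted (value, group): (8,Y), (9,X), (11,Y), (13,Y), (15,X), (15,Y), (18,X), (21,X), (21,Y), (23,Y), (26,X), (26,Y), (28,X), (29,X), (33,Y)
ranks: 8->1, 9->2, 11->3, 13->4, 15->5.5, 15->5.5, 18->7, 21->8.5, 21->8.5, 23->10, 26->11.5, 26->11.5, 28->13, 29->14, 33->15
Step 2: Rank sum for X: R1 = 2 + 5.5 + 7 + 8.5 + 11.5 + 13 + 14 = 61.5.
Step 3: U_X = R1 - n1(n1+1)/2 = 61.5 - 7*8/2 = 61.5 - 28 = 33.5.
       U_Y = n1*n2 - U_X = 56 - 33.5 = 22.5.
Step 4: Ties are present, so use the tie-corrected normal approximation (with continuity correction) for the p-value.
Step 5: p-value = 0.561784; compare to alpha = 0.1. fail to reject H0.

U_X = 33.5, p = 0.561784, fail to reject H0 at alpha = 0.1.


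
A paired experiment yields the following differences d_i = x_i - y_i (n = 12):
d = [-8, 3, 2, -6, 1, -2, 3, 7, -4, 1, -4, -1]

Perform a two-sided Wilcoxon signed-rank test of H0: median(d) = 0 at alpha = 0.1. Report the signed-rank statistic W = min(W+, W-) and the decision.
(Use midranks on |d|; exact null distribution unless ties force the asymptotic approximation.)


Step 1: Drop any zero differences (none here) and take |d_i|.
|d| = [8, 3, 2, 6, 1, 2, 3, 7, 4, 1, 4, 1]
Step 2: Midrank |d_i| (ties get averaged ranks).
ranks: |8|->12, |3|->6.5, |2|->4.5, |6|->10, |1|->2, |2|->4.5, |3|->6.5, |7|->11, |4|->8.5, |1|->2, |4|->8.5, |1|->2
Step 3: Attach original signs; sum ranks with positive sign and with negative sign.
W+ = 6.5 + 4.5 + 2 + 6.5 + 11 + 2 = 32.5
W- = 12 + 10 + 4.5 + 8.5 + 8.5 + 2 = 45.5
(Check: W+ + W- = 78 should equal n(n+1)/2 = 78.)
Step 4: Test statistic W = min(W+, W-) = 32.5.
Step 5: Ties in |d|, so use the tie-corrected normal approximation.
        E[W] = n(n+1)/4 = 12*13/4 = 39.
        Tie groups: |d|=1 (t=3), |d|=2 (t=2), |d|=3 (t=2), |d|=4 (t=2); sum(t^3 - t) = 42.
        Var[W] = n(n+1)(2n+1)/24 - sum(t^3-t)/48 = 3900/24 - 42/48 = 161.625.
        z = (W - E[W]) / sqrt(Var[W]) = (32.5 - 39) / 12.7132 = -0.5113.
        Two-sided p = 2*Phi(z) = 0.609155.
Step 6: alpha = 0.1. fail to reject H0.

W+ = 32.5, W- = 45.5, W = min = 32.5, p = 0.609155, fail to reject H0.


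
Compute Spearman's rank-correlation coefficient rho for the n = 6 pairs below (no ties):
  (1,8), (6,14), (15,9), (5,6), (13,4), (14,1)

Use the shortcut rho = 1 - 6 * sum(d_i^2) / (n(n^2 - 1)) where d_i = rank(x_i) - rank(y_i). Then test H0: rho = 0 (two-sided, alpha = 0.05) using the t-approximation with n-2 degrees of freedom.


Step 1: Rank x and y separately (midranks; no ties here).
rank(x): 1->1, 6->3, 15->6, 5->2, 13->4, 14->5
rank(y): 8->4, 14->6, 9->5, 6->3, 4->2, 1->1
Step 2: d_i = R_x(i) - R_y(i); compute d_i^2.
  (1-4)^2=9, (3-6)^2=9, (6-5)^2=1, (2-3)^2=1, (4-2)^2=4, (5-1)^2=16
sum(d^2) = 40.
Step 3: rho = 1 - 6*40 / (6*(6^2 - 1)) = 1 - 240/210 = -0.142857.
Step 4: Under H0, t = rho * sqrt((n-2)/(1-rho^2)) = -0.2887 ~ t(4).
Step 5: Two-sided p-value from the t-distribution with 4 df = 0.787172.
Step 6: alpha = 0.05. fail to reject H0.

rho = -0.1429, p = 0.787172, fail to reject H0 at alpha = 0.05.


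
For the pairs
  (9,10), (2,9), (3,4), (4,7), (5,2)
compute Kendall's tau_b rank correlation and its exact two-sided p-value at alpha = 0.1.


Step 1: Enumerate the 10 unordered pairs (i,j) with i<j and classify each by sign(x_j-x_i) * sign(y_j-y_i).
  (1,2):dx=-7,dy=-1->C; (1,3):dx=-6,dy=-6->C; (1,4):dx=-5,dy=-3->C; (1,5):dx=-4,dy=-8->C
  (2,3):dx=+1,dy=-5->D; (2,4):dx=+2,dy=-2->D; (2,5):dx=+3,dy=-7->D; (3,4):dx=+1,dy=+3->C
  (3,5):dx=+2,dy=-2->D; (4,5):dx=+1,dy=-5->D
Step 2: C = 5, D = 5, total pairs = 10.
Step 3: tau = (C - D)/(n(n-1)/2) = (5 - 5)/10 = 0.000000.
Step 4: Exact two-sided p-value (enumerate n! = 120 permutations of y under H0): p = 1.000000.
Step 5: alpha = 0.1. fail to reject H0.

tau_b = 0.0000 (C=5, D=5), p = 1.000000, fail to reject H0.


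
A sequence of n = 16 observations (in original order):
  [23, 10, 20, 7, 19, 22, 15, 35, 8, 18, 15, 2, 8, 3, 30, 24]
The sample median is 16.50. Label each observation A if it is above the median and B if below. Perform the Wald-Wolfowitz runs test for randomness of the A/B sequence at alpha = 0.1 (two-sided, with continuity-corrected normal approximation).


Step 1: Compute median = 16.50; label A = above, B = below.
Labels in order: ABABAABABABBBBAA  (n_A = 8, n_B = 8)
Step 2: Count runs R = 11.
Step 3: Under H0 (random ordering), E[R] = 2*n_A*n_B/(n_A+n_B) + 1 = 2*8*8/16 + 1 = 9.0000.
        Var[R] = 2*n_A*n_B*(2*n_A*n_B - n_A - n_B) / ((n_A+n_B)^2 * (n_A+n_B-1)) = 14336/3840 = 3.7333.
        SD[R] = 1.9322.
Step 4: Continuity-corrected z = (R - 0.5 - E[R]) / SD[R] = (11 - 0.5 - 9.0000) / 1.9322 = 0.7763.
Step 5: Two-sided p-value via normal approximation = 2*(1 - Phi(|z|)) = 0.437558.
Step 6: alpha = 0.1. fail to reject H0.

R = 11, z = 0.7763, p = 0.437558, fail to reject H0.


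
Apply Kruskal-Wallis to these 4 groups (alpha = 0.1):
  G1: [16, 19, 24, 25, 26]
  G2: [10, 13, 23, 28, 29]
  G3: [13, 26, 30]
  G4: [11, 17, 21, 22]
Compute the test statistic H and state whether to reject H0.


Step 1: Combine all N = 17 observations and assign midranks.
sorted (value, group, rank): (10,G2,1), (11,G4,2), (13,G2,3.5), (13,G3,3.5), (16,G1,5), (17,G4,6), (19,G1,7), (21,G4,8), (22,G4,9), (23,G2,10), (24,G1,11), (25,G1,12), (26,G1,13.5), (26,G3,13.5), (28,G2,15), (29,G2,16), (30,G3,17)
Step 2: Sum ranks within each group.
R_1 = 48.5 (n_1 = 5)
R_2 = 45.5 (n_2 = 5)
R_3 = 34 (n_3 = 3)
R_4 = 25 (n_4 = 4)
Step 3: H = 12/(N(N+1)) * sum(R_i^2/n_i) - 3(N+1)
     = 12/(17*18) * (48.5^2/5 + 45.5^2/5 + 34^2/3 + 25^2/4) - 3*18
     = 0.039216 * 1426.08 - 54
     = 1.924837.
Step 4: Ties present; correction factor C = 1 - 12/(17^3 - 17) = 0.997549. Corrected H = 1.924837 / 0.997549 = 1.929566.
Step 5: Under H0, H ~ chi^2(3); p-value = 0.587153.
Step 6: alpha = 0.1. fail to reject H0.

H = 1.9296, df = 3, p = 0.587153, fail to reject H0.


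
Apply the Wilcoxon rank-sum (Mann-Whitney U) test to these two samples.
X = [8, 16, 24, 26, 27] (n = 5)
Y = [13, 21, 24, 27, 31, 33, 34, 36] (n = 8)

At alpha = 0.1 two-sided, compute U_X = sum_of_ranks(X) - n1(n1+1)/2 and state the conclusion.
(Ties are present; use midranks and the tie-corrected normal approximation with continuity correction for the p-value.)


Step 1: Combine and sort all 13 observations; assign midranks.
sorted (value, group): (8,X), (13,Y), (16,X), (21,Y), (24,X), (24,Y), (26,X), (27,X), (27,Y), (31,Y), (33,Y), (34,Y), (36,Y)
ranks: 8->1, 13->2, 16->3, 21->4, 24->5.5, 24->5.5, 26->7, 27->8.5, 27->8.5, 31->10, 33->11, 34->12, 36->13
Step 2: Rank sum for X: R1 = 1 + 3 + 5.5 + 7 + 8.5 = 25.
Step 3: U_X = R1 - n1(n1+1)/2 = 25 - 5*6/2 = 25 - 15 = 10.
       U_Y = n1*n2 - U_X = 40 - 10 = 30.
Step 4: Ties are present, so use the tie-corrected normal approximation (with continuity correction) for the p-value.
Step 5: p-value = 0.163169; compare to alpha = 0.1. fail to reject H0.

U_X = 10, p = 0.163169, fail to reject H0 at alpha = 0.1.


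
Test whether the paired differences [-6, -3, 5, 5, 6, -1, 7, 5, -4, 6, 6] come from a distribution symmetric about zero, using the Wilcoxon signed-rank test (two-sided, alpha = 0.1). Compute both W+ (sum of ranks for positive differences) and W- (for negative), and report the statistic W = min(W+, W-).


Step 1: Drop any zero differences (none here) and take |d_i|.
|d| = [6, 3, 5, 5, 6, 1, 7, 5, 4, 6, 6]
Step 2: Midrank |d_i| (ties get averaged ranks).
ranks: |6|->8.5, |3|->2, |5|->5, |5|->5, |6|->8.5, |1|->1, |7|->11, |5|->5, |4|->3, |6|->8.5, |6|->8.5
Step 3: Attach original signs; sum ranks with positive sign and with negative sign.
W+ = 5 + 5 + 8.5 + 11 + 5 + 8.5 + 8.5 = 51.5
W- = 8.5 + 2 + 1 + 3 = 14.5
(Check: W+ + W- = 66 should equal n(n+1)/2 = 66.)
Step 4: Test statistic W = min(W+, W-) = 14.5.
Step 5: Ties in |d|, so use the tie-corrected normal approximation.
        E[W] = n(n+1)/4 = 11*12/4 = 33.
        Tie groups: |d|=5 (t=3), |d|=6 (t=4); sum(t^3 - t) = 84.
        Var[W] = n(n+1)(2n+1)/24 - sum(t^3-t)/48 = 3036/24 - 84/48 = 124.75.
        z = (W - E[W]) / sqrt(Var[W]) = (14.5 - 33) / 11.1692 = -1.6563.
        Two-sided p = 2*Phi(z) = 0.097651.
Step 6: alpha = 0.1. reject H0.

W+ = 51.5, W- = 14.5, W = min = 14.5, p = 0.097651, reject H0.


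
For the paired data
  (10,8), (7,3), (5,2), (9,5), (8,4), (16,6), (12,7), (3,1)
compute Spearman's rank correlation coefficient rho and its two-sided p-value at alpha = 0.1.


Step 1: Rank x and y separately (midranks; no ties here).
rank(x): 10->6, 7->3, 5->2, 9->5, 8->4, 16->8, 12->7, 3->1
rank(y): 8->8, 3->3, 2->2, 5->5, 4->4, 6->6, 7->7, 1->1
Step 2: d_i = R_x(i) - R_y(i); compute d_i^2.
  (6-8)^2=4, (3-3)^2=0, (2-2)^2=0, (5-5)^2=0, (4-4)^2=0, (8-6)^2=4, (7-7)^2=0, (1-1)^2=0
sum(d^2) = 8.
Step 3: rho = 1 - 6*8 / (8*(8^2 - 1)) = 1 - 48/504 = 0.904762.
Step 4: Under H0, t = rho * sqrt((n-2)/(1-rho^2)) = 5.2034 ~ t(6).
Step 5: Two-sided p-value from the t-distribution with 6 df = 0.002008.
Step 6: alpha = 0.1. reject H0.

rho = 0.9048, p = 0.002008, reject H0 at alpha = 0.1.


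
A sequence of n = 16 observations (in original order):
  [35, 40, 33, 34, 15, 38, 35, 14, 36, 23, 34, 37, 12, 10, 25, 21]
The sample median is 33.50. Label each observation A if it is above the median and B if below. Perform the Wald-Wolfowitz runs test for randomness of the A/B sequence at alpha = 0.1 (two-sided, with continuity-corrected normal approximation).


Step 1: Compute median = 33.50; label A = above, B = below.
Labels in order: AABABAABABAABBBB  (n_A = 8, n_B = 8)
Step 2: Count runs R = 10.
Step 3: Under H0 (random ordering), E[R] = 2*n_A*n_B/(n_A+n_B) + 1 = 2*8*8/16 + 1 = 9.0000.
        Var[R] = 2*n_A*n_B*(2*n_A*n_B - n_A - n_B) / ((n_A+n_B)^2 * (n_A+n_B-1)) = 14336/3840 = 3.7333.
        SD[R] = 1.9322.
Step 4: Continuity-corrected z = (R - 0.5 - E[R]) / SD[R] = (10 - 0.5 - 9.0000) / 1.9322 = 0.2588.
Step 5: Two-sided p-value via normal approximation = 2*(1 - Phi(|z|)) = 0.795809.
Step 6: alpha = 0.1. fail to reject H0.

R = 10, z = 0.2588, p = 0.795809, fail to reject H0.


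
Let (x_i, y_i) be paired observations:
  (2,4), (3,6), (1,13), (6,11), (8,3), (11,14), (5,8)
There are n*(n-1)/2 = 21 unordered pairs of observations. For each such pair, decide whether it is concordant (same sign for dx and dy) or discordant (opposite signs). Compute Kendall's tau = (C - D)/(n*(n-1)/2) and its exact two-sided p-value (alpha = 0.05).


Step 1: Enumerate the 21 unordered pairs (i,j) with i<j and classify each by sign(x_j-x_i) * sign(y_j-y_i).
  (1,2):dx=+1,dy=+2->C; (1,3):dx=-1,dy=+9->D; (1,4):dx=+4,dy=+7->C; (1,5):dx=+6,dy=-1->D
  (1,6):dx=+9,dy=+10->C; (1,7):dx=+3,dy=+4->C; (2,3):dx=-2,dy=+7->D; (2,4):dx=+3,dy=+5->C
  (2,5):dx=+5,dy=-3->D; (2,6):dx=+8,dy=+8->C; (2,7):dx=+2,dy=+2->C; (3,4):dx=+5,dy=-2->D
  (3,5):dx=+7,dy=-10->D; (3,6):dx=+10,dy=+1->C; (3,7):dx=+4,dy=-5->D; (4,5):dx=+2,dy=-8->D
  (4,6):dx=+5,dy=+3->C; (4,7):dx=-1,dy=-3->C; (5,6):dx=+3,dy=+11->C; (5,7):dx=-3,dy=+5->D
  (6,7):dx=-6,dy=-6->C
Step 2: C = 12, D = 9, total pairs = 21.
Step 3: tau = (C - D)/(n(n-1)/2) = (12 - 9)/21 = 0.142857.
Step 4: Exact two-sided p-value (enumerate n! = 5040 permutations of y under H0): p = 0.772619.
Step 5: alpha = 0.05. fail to reject H0.

tau_b = 0.1429 (C=12, D=9), p = 0.772619, fail to reject H0.


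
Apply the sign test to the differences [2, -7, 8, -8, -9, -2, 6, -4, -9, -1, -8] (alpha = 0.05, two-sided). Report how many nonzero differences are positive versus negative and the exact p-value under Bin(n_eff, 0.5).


Step 1: Discard zero differences. Original n = 11; n_eff = number of nonzero differences = 11.
Nonzero differences (with sign): +2, -7, +8, -8, -9, -2, +6, -4, -9, -1, -8
Step 2: Count signs: positive = 3, negative = 8.
Step 3: Under H0: P(positive) = 0.5, so the number of positives S ~ Bin(11, 0.5).
Step 4: Two-sided exact p-value = sum of Bin(11,0.5) probabilities at or below the observed probability = 0.226562.
Step 5: alpha = 0.05. fail to reject H0.

n_eff = 11, pos = 3, neg = 8, p = 0.226562, fail to reject H0.


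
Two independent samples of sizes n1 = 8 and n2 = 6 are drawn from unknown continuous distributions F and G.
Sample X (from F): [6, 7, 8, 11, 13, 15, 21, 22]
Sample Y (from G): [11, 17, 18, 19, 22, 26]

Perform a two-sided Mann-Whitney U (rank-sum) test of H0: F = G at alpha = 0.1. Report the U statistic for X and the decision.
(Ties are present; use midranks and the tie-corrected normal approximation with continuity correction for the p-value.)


Step 1: Combine and sort all 14 observations; assign midranks.
sorted (value, group): (6,X), (7,X), (8,X), (11,X), (11,Y), (13,X), (15,X), (17,Y), (18,Y), (19,Y), (21,X), (22,X), (22,Y), (26,Y)
ranks: 6->1, 7->2, 8->3, 11->4.5, 11->4.5, 13->6, 15->7, 17->8, 18->9, 19->10, 21->11, 22->12.5, 22->12.5, 26->14
Step 2: Rank sum for X: R1 = 1 + 2 + 3 + 4.5 + 6 + 7 + 11 + 12.5 = 47.
Step 3: U_X = R1 - n1(n1+1)/2 = 47 - 8*9/2 = 47 - 36 = 11.
       U_Y = n1*n2 - U_X = 48 - 11 = 37.
Step 4: Ties are present, so use the tie-corrected normal approximation (with continuity correction) for the p-value.
Step 5: p-value = 0.105813; compare to alpha = 0.1. fail to reject H0.

U_X = 11, p = 0.105813, fail to reject H0 at alpha = 0.1.


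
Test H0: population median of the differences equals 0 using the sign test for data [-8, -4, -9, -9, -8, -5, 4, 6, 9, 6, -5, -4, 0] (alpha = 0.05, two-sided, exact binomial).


Step 1: Discard zero differences. Original n = 13; n_eff = number of nonzero differences = 12.
Nonzero differences (with sign): -8, -4, -9, -9, -8, -5, +4, +6, +9, +6, -5, -4
Step 2: Count signs: positive = 4, negative = 8.
Step 3: Under H0: P(positive) = 0.5, so the number of positives S ~ Bin(12, 0.5).
Step 4: Two-sided exact p-value = sum of Bin(12,0.5) probabilities at or below the observed probability = 0.387695.
Step 5: alpha = 0.05. fail to reject H0.

n_eff = 12, pos = 4, neg = 8, p = 0.387695, fail to reject H0.


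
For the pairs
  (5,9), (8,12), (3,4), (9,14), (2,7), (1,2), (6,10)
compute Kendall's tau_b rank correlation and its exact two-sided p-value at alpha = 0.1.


Step 1: Enumerate the 21 unordered pairs (i,j) with i<j and classify each by sign(x_j-x_i) * sign(y_j-y_i).
  (1,2):dx=+3,dy=+3->C; (1,3):dx=-2,dy=-5->C; (1,4):dx=+4,dy=+5->C; (1,5):dx=-3,dy=-2->C
  (1,6):dx=-4,dy=-7->C; (1,7):dx=+1,dy=+1->C; (2,3):dx=-5,dy=-8->C; (2,4):dx=+1,dy=+2->C
  (2,5):dx=-6,dy=-5->C; (2,6):dx=-7,dy=-10->C; (2,7):dx=-2,dy=-2->C; (3,4):dx=+6,dy=+10->C
  (3,5):dx=-1,dy=+3->D; (3,6):dx=-2,dy=-2->C; (3,7):dx=+3,dy=+6->C; (4,5):dx=-7,dy=-7->C
  (4,6):dx=-8,dy=-12->C; (4,7):dx=-3,dy=-4->C; (5,6):dx=-1,dy=-5->C; (5,7):dx=+4,dy=+3->C
  (6,7):dx=+5,dy=+8->C
Step 2: C = 20, D = 1, total pairs = 21.
Step 3: tau = (C - D)/(n(n-1)/2) = (20 - 1)/21 = 0.904762.
Step 4: Exact two-sided p-value (enumerate n! = 5040 permutations of y under H0): p = 0.002778.
Step 5: alpha = 0.1. reject H0.

tau_b = 0.9048 (C=20, D=1), p = 0.002778, reject H0.


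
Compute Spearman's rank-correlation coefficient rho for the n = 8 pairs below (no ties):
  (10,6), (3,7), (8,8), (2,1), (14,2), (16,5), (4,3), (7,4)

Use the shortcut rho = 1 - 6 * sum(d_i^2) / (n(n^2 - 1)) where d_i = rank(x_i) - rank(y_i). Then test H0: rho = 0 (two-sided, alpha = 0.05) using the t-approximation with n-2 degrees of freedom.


Step 1: Rank x and y separately (midranks; no ties here).
rank(x): 10->6, 3->2, 8->5, 2->1, 14->7, 16->8, 4->3, 7->4
rank(y): 6->6, 7->7, 8->8, 1->1, 2->2, 5->5, 3->3, 4->4
Step 2: d_i = R_x(i) - R_y(i); compute d_i^2.
  (6-6)^2=0, (2-7)^2=25, (5-8)^2=9, (1-1)^2=0, (7-2)^2=25, (8-5)^2=9, (3-3)^2=0, (4-4)^2=0
sum(d^2) = 68.
Step 3: rho = 1 - 6*68 / (8*(8^2 - 1)) = 1 - 408/504 = 0.190476.
Step 4: Under H0, t = rho * sqrt((n-2)/(1-rho^2)) = 0.4753 ~ t(6).
Step 5: Two-sided p-value from the t-distribution with 6 df = 0.651401.
Step 6: alpha = 0.05. fail to reject H0.

rho = 0.1905, p = 0.651401, fail to reject H0 at alpha = 0.05.


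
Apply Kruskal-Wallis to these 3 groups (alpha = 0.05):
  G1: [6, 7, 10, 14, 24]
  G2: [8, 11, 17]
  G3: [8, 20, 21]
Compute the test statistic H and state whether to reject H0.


Step 1: Combine all N = 11 observations and assign midranks.
sorted (value, group, rank): (6,G1,1), (7,G1,2), (8,G2,3.5), (8,G3,3.5), (10,G1,5), (11,G2,6), (14,G1,7), (17,G2,8), (20,G3,9), (21,G3,10), (24,G1,11)
Step 2: Sum ranks within each group.
R_1 = 26 (n_1 = 5)
R_2 = 17.5 (n_2 = 3)
R_3 = 22.5 (n_3 = 3)
Step 3: H = 12/(N(N+1)) * sum(R_i^2/n_i) - 3(N+1)
     = 12/(11*12) * (26^2/5 + 17.5^2/3 + 22.5^2/3) - 3*12
     = 0.090909 * 406.033 - 36
     = 0.912121.
Step 4: Ties present; correction factor C = 1 - 6/(11^3 - 11) = 0.995455. Corrected H = 0.912121 / 0.995455 = 0.916286.
Step 5: Under H0, H ~ chi^2(2); p-value = 0.632457.
Step 6: alpha = 0.05. fail to reject H0.

H = 0.9163, df = 2, p = 0.632457, fail to reject H0.


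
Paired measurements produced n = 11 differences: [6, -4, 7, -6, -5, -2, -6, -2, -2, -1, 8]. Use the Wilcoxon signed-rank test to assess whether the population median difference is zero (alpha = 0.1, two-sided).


Step 1: Drop any zero differences (none here) and take |d_i|.
|d| = [6, 4, 7, 6, 5, 2, 6, 2, 2, 1, 8]
Step 2: Midrank |d_i| (ties get averaged ranks).
ranks: |6|->8, |4|->5, |7|->10, |6|->8, |5|->6, |2|->3, |6|->8, |2|->3, |2|->3, |1|->1, |8|->11
Step 3: Attach original signs; sum ranks with positive sign and with negative sign.
W+ = 8 + 10 + 11 = 29
W- = 5 + 8 + 6 + 3 + 8 + 3 + 3 + 1 = 37
(Check: W+ + W- = 66 should equal n(n+1)/2 = 66.)
Step 4: Test statistic W = min(W+, W-) = 29.
Step 5: Ties in |d|, so use the tie-corrected normal approximation.
        E[W] = n(n+1)/4 = 11*12/4 = 33.
        Tie groups: |d|=2 (t=3), |d|=6 (t=3); sum(t^3 - t) = 48.
        Var[W] = n(n+1)(2n+1)/24 - sum(t^3-t)/48 = 3036/24 - 48/48 = 125.5.
        z = (W - E[W]) / sqrt(Var[W]) = (29 - 33) / 11.2027 = -0.3571.
        Two-sided p = 2*Phi(z) = 0.721049.
Step 6: alpha = 0.1. fail to reject H0.

W+ = 29, W- = 37, W = min = 29, p = 0.721049, fail to reject H0.
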